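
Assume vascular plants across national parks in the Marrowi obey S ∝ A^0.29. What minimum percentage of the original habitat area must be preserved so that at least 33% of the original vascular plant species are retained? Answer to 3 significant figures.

2.19%

Need (A_new/A_old)^0.29 = 0.33, so A_new/A_old = 0.33^(1/0.29) = 0.33^3.448
ln(A_new/A_old) = ln 0.33 / 0.29 = -1.1087 / 0.29 = -3.8230
A_new/A_old = e^-3.8230 ≈ 0.02186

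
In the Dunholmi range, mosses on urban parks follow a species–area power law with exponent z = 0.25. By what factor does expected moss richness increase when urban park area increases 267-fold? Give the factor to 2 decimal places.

S₂/S₁ = (A₂/A₁)^z = 267^0.25
ln(S₂/S₁) = 0.25 × ln 267 = 0.25 × 5.5872 = 1.3968
S₂/S₁ = e^1.3968 ≈ 4.042

4.04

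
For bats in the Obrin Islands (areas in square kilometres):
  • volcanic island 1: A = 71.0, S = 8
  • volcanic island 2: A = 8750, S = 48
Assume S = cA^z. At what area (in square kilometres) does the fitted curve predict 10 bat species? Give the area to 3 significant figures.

z = ln(48/8) / ln(8750/71) = 1.7918 / 4.8141 = 0.3722
c = 8 / 71^0.3722 = 8 / 4.887 = 1.637
A = (10/1.637)^(1/0.3722) ⇒ ln A = ln(6.108)/0.3722 = 4.8622
A = e^4.8622 ≈ 129.3 square kilometres

129 square kilometres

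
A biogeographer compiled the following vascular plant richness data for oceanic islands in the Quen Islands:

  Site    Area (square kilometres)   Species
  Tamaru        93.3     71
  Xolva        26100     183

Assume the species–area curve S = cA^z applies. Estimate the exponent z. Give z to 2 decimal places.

Taking logs: ln S = ln c + z ln A, so z = (ln S₂ − ln S₁)/(ln A₂ − ln A₁).
z = ln(183/71) / ln(26100/93.3) = ln(2.577) / ln(279.7) = 0.9468 / 5.6339 = 0.1681

0.17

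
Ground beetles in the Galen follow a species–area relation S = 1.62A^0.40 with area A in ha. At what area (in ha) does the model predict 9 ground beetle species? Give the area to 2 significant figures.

9 = 1.62 × A^0.4  ⇒  A^0.4 = 9/1.62 = 5.556
ln A = ln(5.556) / 0.4 = 1.7148 / 0.4 = 4.2870
A = e^4.2870 ≈ 72.75 ha

73 ha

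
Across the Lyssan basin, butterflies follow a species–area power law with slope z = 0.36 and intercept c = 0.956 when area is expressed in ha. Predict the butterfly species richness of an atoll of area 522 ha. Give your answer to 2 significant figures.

S = 0.956 × 522^0.36 = 0.956 × 9.514 ≈ 9.095

9.1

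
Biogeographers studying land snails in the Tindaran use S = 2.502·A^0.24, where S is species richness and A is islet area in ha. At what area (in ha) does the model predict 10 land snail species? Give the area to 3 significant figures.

10 = 2.502 × A^0.24  ⇒  A^0.24 = 10/2.502 = 3.997
ln A = ln(3.997) / 0.24 = 1.3855 / 0.24 = 5.7729
A = e^5.7729 ≈ 321.5 ha

321 ha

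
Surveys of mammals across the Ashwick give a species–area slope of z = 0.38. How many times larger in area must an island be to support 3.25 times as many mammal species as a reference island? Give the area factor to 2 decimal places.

(A₂/A₁)^0.38 = 3.25, so A₂/A₁ = 3.25^(1/0.38) = 3.25^2.632
ln(A₂/A₁) = ln 3.25 / 0.38 = 1.1787 / 0.38 = 3.1017
A₂/A₁ = e^3.1017 ≈ 22.24

22.24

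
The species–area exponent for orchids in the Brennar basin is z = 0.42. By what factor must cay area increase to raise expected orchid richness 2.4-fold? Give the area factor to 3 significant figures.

(A₂/A₁)^0.42 = 2.4, so A₂/A₁ = 2.4^(1/0.42) = 2.4^2.381
ln(A₂/A₁) = ln 2.4 / 0.42 = 0.8755 / 0.42 = 2.0844
A₂/A₁ = e^2.0844 ≈ 8.04

8.04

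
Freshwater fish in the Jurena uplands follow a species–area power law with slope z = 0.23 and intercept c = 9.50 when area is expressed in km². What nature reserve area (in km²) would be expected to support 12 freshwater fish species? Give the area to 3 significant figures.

12 = 9.5 × A^0.23  ⇒  A^0.23 = 12/9.5 = 1.263
ln A = ln(1.263) / 0.23 = 0.2336 / 0.23 = 1.0157
A = e^1.0157 ≈ 2.761 km²

2.76 km²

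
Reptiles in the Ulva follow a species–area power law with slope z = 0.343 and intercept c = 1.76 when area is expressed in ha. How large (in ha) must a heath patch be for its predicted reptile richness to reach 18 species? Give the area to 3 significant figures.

879 ha

18 = 1.76 × A^0.343  ⇒  A^0.343 = 18/1.76 = 10.23
ln A = ln(10.23) / 0.343 = 2.3251 / 0.343 = 6.7786
A = e^6.7786 ≈ 878.8 ha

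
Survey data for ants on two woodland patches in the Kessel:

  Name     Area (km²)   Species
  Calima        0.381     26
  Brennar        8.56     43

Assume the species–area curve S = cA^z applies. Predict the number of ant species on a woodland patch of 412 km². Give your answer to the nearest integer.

z = ln(43/26) / ln(8.56/0.381) = 0.5031 / 3.1121 = 0.1617
c = 26 / 0.381^0.1617 = 26 / 0.8556 = 30.39
S₃ = 30.39 × 412^0.1617 = 30.39 × 2.647 ≈ 80.44

80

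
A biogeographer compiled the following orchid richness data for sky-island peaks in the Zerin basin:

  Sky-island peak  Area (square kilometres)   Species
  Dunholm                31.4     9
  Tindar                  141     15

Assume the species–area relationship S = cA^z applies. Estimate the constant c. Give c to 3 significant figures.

z = ln(S₂/S₁) / ln(A₂/A₁) = ln(15/9) / ln(141/31.4) = 0.5108 / 1.5020 = 0.3401
c = S₁ / A₁^z = 9 / 31.4^0.3401 = 9 / 3.229 = 2.787

2.79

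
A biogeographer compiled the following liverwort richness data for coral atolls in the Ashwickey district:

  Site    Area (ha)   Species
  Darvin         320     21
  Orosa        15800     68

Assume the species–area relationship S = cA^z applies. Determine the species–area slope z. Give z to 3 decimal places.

0.301

Taking logs: ln S = ln c + z ln A, so z = (ln S₂ − ln S₁)/(ln A₂ − ln A₁).
z = ln(68/21) / ln(15800/320) = ln(3.238) / ln(49.38) = 1.1750 / 3.8994 = 0.3013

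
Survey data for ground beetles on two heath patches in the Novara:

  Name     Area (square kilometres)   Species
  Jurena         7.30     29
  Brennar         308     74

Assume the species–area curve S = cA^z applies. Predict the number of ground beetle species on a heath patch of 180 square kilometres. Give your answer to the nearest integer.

z = ln(74/29) / ln(308/7.3) = 0.9368 / 3.7422 = 0.2503
c = 29 / 7.3^0.2503 = 29 / 1.645 = 17.63
S₃ = 17.63 × 180^0.2503 = 17.63 × 3.669 ≈ 64.69

65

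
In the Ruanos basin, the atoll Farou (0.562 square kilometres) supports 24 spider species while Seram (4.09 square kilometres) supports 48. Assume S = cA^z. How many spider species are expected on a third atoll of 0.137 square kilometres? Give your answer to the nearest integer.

15

z = ln(48/24) / ln(4.09/0.562) = 0.6931 / 1.9848 = 0.3492
c = 24 / 0.562^0.3492 = 24 / 0.8177 = 29.35
S₃ = 29.35 × 0.137^0.3492 = 29.35 × 0.4995 ≈ 14.66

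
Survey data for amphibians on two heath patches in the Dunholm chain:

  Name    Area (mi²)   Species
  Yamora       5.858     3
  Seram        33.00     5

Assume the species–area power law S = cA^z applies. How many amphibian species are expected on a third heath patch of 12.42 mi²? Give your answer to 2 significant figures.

z = ln(5/3) / ln(33/5.858) = 0.5108 / 1.7287 = 0.2955
c = 3 / 5.858^0.2955 = 3 / 1.686 = 1.779
S₃ = 1.779 × 12.42^0.2955 = 1.779 × 2.105 ≈ 3.746

3.7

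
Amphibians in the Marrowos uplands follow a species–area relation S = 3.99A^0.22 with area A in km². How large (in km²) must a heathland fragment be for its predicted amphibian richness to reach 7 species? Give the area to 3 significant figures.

12.9 km²

7 = 3.99 × A^0.22  ⇒  A^0.22 = 7/3.99 = 1.754
ln A = ln(1.754) / 0.22 = 0.5621 / 0.22 = 2.5551
A = e^2.5551 ≈ 12.87 km²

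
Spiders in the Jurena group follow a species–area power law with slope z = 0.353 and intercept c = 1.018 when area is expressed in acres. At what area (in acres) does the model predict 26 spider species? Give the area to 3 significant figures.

26 = 1.018 × A^0.353  ⇒  A^0.353 = 26/1.018 = 25.54
ln A = ln(25.54) / 0.353 = 3.2403 / 0.353 = 9.1792
A = e^9.1792 ≈ 9693 acres

9690 acres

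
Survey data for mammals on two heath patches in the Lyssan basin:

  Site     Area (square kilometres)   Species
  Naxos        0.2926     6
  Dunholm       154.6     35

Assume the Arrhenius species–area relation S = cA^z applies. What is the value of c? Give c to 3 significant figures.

8.48

z = ln(S₂/S₁) / ln(A₂/A₁) = ln(35/6) / ln(154.6/0.2926) = 1.7636 / 6.2698 = 0.2813
c = S₁ / A₁^z = 6 / 0.2926^0.2813 = 6 / 0.7077 = 8.478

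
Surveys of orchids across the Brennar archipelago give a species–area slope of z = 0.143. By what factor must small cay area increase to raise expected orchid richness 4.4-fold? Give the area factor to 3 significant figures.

(A₂/A₁)^0.143 = 4.4, so A₂/A₁ = 4.4^(1/0.143) = 4.4^6.993
ln(A₂/A₁) = ln 4.4 / 0.143 = 1.4816 / 0.143 = 10.3609
A₂/A₁ = e^10.3609 ≈ 31599

31600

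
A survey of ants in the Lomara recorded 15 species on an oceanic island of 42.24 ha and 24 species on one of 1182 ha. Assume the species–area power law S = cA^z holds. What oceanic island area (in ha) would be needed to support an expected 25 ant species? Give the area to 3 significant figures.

z = ln(24/15) / ln(1182/42.24) = 0.4700 / 3.3316 = 0.1411
c = 15 / 42.24^0.1411 = 15 / 1.696 = 8.846
A = (25/8.846)^(1/0.1411) ⇒ ln A = ln(2.826)/0.1411 = 7.3643
A = e^7.3643 ≈ 1579 ha

1580 ha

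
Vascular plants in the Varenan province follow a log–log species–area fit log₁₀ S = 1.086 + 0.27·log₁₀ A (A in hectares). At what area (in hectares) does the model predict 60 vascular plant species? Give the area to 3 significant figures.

366 hectares

60 = 12.19 × A^0.27  ⇒  A^0.27 = 60/12.19 = 4.922
ln A = ln(4.922) / 0.27 = 1.5937 / 0.27 = 5.9027
A = e^5.9027 ≈ 366 hectares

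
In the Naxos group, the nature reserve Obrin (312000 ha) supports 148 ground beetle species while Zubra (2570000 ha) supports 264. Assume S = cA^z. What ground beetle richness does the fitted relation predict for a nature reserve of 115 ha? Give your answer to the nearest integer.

z = ln(264/148) / ln(2570000/312000) = 0.5787 / 2.1087 = 0.2745
c = 148 / 312000^0.2745 = 148 / 32.2 = 4.596
S₃ = 4.596 × 115^0.2745 = 4.596 × 3.678 ≈ 16.9

17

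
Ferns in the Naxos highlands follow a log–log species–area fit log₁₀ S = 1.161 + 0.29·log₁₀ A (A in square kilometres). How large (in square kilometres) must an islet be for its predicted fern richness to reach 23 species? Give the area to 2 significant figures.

4.9 square kilometres

23 = 14.49 × A^0.29  ⇒  A^0.29 = 23/14.49 = 1.588
ln A = ln(1.588) / 0.29 = 0.4622 / 0.29 = 1.5938
A = e^1.5938 ≈ 4.922 square kilometres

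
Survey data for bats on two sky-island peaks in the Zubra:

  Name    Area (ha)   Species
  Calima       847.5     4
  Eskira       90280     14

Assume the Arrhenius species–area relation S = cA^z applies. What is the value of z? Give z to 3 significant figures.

Taking logs: ln S = ln c + z ln A, so z = (ln S₂ − ln S₁)/(ln A₂ − ln A₁).
z = ln(14/4) / ln(90280/847.5) = ln(3.5) / ln(106.5) = 1.2528 / 4.6684 = 0.2684

0.268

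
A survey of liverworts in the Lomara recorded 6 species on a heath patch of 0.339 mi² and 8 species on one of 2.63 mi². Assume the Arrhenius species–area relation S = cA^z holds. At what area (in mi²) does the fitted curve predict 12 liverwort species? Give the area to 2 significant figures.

z = ln(8/6) / ln(2.63/0.339) = 0.2877 / 2.0487 = 0.1404
c = 6 / 0.339^0.1404 = 6 / 0.8591 = 6.984
A = (12/6.984)^(1/0.1404) ⇒ ln A = ln(1.718)/0.1404 = 3.8545
A = e^3.8545 ≈ 47.21 mi²

47 mi²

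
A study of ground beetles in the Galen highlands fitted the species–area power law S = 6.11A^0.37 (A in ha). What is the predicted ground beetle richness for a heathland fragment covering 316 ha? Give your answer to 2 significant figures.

S = 6.11 × 316^0.37
ln S = ln 6.11 + 0.37 × ln 316 = 1.8099 + 0.37 × 5.7557 = 3.9396
S = e^3.9396 ≈ 51.4

51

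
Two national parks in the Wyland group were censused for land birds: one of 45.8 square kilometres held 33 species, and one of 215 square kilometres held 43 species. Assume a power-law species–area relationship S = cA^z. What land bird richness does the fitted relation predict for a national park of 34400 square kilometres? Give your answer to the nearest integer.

103

z = ln(43/33) / ln(215/45.8) = 0.2647 / 1.5464 = 0.1712
c = 33 / 45.8^0.1712 = 33 / 1.924 = 17.15
S₃ = 17.15 × 34400^0.1712 = 17.15 × 5.978 ≈ 102.5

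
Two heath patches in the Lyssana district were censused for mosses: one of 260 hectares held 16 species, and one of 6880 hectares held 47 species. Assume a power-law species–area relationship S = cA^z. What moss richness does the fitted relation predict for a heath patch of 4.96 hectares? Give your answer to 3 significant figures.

z = ln(47/16) / ln(6880/260) = 1.0776 / 3.2757 = 0.3290
c = 16 / 260^0.3290 = 16 / 6.229 = 2.569
S₃ = 2.569 × 4.96^0.3290 = 2.569 × 1.693 ≈ 4.35

4.35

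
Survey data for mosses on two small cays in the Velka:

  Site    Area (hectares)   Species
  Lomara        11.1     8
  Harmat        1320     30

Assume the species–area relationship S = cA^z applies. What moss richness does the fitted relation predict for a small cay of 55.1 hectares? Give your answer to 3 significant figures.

z = ln(30/8) / ln(1320/11.1) = 1.3218 / 4.7784 = 0.2766
c = 8 / 11.1^0.2766 = 8 / 1.946 = 4.111
S₃ = 4.111 × 55.1^0.2766 = 4.111 × 3.031 ≈ 12.46

12.5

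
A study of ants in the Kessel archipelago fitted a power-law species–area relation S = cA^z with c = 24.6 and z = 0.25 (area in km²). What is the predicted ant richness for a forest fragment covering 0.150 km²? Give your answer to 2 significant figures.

S = 24.6 × 0.15^0.25 = 24.6 × 0.6223 ≈ 15.31

15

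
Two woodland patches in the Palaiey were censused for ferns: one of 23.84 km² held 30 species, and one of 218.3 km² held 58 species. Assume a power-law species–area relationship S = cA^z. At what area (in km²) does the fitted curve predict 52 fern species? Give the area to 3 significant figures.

z = ln(58/30) / ln(218.3/23.84) = 0.6592 / 2.2145 = 0.2977
c = 30 / 23.84^0.2977 = 30 / 2.57 = 11.67
A = (52/11.67)^(1/0.2977) ⇒ ln A = ln(4.456)/0.2977 = 5.0191
A = e^5.0191 ≈ 151.3 km²

151 km²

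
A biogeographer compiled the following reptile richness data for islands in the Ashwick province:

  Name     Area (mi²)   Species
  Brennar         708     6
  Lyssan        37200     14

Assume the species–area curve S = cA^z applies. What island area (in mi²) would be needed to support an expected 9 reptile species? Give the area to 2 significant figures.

4700 mi²

z = ln(14/6) / ln(37200/708) = 0.8473 / 3.9616 = 0.2139
c = 6 / 708^0.2139 = 6 / 4.07 = 1.474
A = (9/1.474)^(1/0.2139) ⇒ ln A = ln(6.104)/0.2139 = 8.4582
A = e^8.4582 ≈ 4714 mi²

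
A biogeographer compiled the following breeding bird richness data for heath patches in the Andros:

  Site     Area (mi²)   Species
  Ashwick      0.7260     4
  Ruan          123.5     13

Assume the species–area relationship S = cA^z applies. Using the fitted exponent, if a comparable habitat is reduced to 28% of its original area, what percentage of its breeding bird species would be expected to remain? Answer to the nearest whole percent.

75%

z = ln(13/4) / ln(123.5/0.726) = 1.1787 / 5.1364 = 0.2295
S_new/S_old = (A_new/A_old)^z = 0.28^0.2295 = exp(0.2295 × -1.2730) = 0.7467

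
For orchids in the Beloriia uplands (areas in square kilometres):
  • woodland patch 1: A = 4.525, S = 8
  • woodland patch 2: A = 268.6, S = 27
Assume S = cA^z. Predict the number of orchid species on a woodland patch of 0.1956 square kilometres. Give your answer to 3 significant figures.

3.14

z = ln(27/8) / ln(268.6/4.525) = 1.2164 / 4.0836 = 0.2979
c = 8 / 4.525^0.2979 = 8 / 1.568 = 5.103
S₃ = 5.103 × 0.1956^0.2979 = 5.103 × 0.6151 ≈ 3.138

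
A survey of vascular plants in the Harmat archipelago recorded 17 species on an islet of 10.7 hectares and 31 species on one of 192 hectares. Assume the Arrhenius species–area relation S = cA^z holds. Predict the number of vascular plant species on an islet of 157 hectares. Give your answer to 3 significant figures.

29.7

z = ln(31/17) / ln(192/10.7) = 0.6008 / 2.8873 = 0.2081
c = 17 / 10.7^0.2081 = 17 / 1.638 = 10.38
S₃ = 10.38 × 157^0.2081 = 10.38 × 2.864 ≈ 29.73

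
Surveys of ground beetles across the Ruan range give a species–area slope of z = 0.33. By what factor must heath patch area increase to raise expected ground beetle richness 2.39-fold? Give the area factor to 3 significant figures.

14.0

(A₂/A₁)^0.33 = 2.39, so A₂/A₁ = 2.39^(1/0.33) = 2.39^3.03
ln(A₂/A₁) = ln 2.39 / 0.33 = 0.8713 / 0.33 = 2.6403
A₂/A₁ = e^2.6403 ≈ 14.02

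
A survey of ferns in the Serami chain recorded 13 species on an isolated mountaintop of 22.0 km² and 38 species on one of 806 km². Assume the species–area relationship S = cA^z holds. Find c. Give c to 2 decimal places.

5.18

z = ln(S₂/S₁) / ln(A₂/A₁) = ln(38/13) / ln(806/22) = 1.0726 / 3.6010 = 0.2979
c = S₁ / A₁^z = 13 / 22^0.2979 = 13 / 2.511 = 5.177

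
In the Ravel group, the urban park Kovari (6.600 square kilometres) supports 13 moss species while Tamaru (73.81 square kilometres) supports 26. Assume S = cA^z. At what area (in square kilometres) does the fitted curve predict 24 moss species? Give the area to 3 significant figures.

55.9 square kilometres

z = ln(26/13) / ln(73.81/6.6) = 0.6931 / 2.4144 = 0.2871
c = 13 / 6.6^0.2871 = 13 / 1.719 = 7.562
A = (24/7.562)^(1/0.2871) ⇒ ln A = ln(3.174)/0.2871 = 4.0227
A = e^4.0227 ≈ 55.85 square kilometres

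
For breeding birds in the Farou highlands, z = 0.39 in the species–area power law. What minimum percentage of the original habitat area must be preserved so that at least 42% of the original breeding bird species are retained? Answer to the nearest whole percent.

Need (A_new/A_old)^0.39 = 0.42, so A_new/A_old = 0.42^(1/0.39) = 0.42^2.564
ln(A_new/A_old) = ln 0.42 / 0.39 = -0.8675 / 0.39 = -2.2244
A_new/A_old = e^-2.2244 ≈ 0.1081

11%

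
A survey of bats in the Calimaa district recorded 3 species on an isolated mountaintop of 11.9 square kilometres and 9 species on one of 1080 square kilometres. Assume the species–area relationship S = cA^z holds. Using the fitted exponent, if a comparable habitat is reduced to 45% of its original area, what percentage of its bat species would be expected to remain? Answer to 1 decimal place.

82.3%

z = ln(9/3) / ln(1080/11.9) = 1.0986 / 4.5082 = 0.2437
S_new/S_old = (A_new/A_old)^z = 0.45^0.2437 = exp(0.2437 × -0.7985) = 0.8232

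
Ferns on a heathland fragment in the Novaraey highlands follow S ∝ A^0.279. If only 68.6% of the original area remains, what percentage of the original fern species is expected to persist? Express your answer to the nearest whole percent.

90%

S_new/S_old = (A_new/A_old)^z = 0.686^0.279
= exp(0.279 × ln 0.686) = exp(0.279 × -0.3769) = exp(-0.1051) ≈ 0.9002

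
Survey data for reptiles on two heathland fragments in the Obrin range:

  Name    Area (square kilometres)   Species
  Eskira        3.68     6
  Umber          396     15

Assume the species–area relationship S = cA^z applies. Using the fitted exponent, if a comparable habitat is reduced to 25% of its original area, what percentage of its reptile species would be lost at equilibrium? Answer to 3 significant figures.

23.8%

z = ln(15/6) / ln(396/3.68) = 0.9163 / 4.6785 = 0.1959
S_new/S_old = (A_new/A_old)^z = 0.25^0.1959 = exp(0.1959 × -1.3863) = 0.7622
Fraction lost = 1 − 0.7622 = 0.2378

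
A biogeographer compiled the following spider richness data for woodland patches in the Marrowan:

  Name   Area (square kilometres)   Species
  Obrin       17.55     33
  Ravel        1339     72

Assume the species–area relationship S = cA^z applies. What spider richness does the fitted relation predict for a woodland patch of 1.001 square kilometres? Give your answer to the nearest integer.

20

z = ln(72/33) / ln(1339/17.55) = 0.7802 / 4.3346 = 0.1800
c = 33 / 17.55^0.1800 = 33 / 1.675 = 19.7
S₃ = 19.7 × 1.001^0.1800 = 19.7 × 1 ≈ 19.71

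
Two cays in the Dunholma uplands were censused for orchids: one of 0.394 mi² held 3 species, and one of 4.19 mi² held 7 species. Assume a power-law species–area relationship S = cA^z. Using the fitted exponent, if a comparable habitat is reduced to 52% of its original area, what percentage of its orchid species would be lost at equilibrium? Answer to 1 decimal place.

z = ln(7/3) / ln(4.19/0.394) = 0.8473 / 2.3641 = 0.3584
S_new/S_old = (A_new/A_old)^z = 0.52^0.3584 = exp(0.3584 × -0.6539) = 0.7911
Fraction lost = 1 − 0.7911 = 0.2089

20.9%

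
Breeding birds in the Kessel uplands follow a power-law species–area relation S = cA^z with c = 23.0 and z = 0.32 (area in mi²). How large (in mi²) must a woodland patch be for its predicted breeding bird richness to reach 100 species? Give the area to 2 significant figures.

99 mi²

100 = 23 × A^0.32  ⇒  A^0.32 = 100/23 = 4.348
ln A = ln(4.348) / 0.32 = 1.4697 / 0.32 = 4.5927
A = e^4.5927 ≈ 98.76 mi²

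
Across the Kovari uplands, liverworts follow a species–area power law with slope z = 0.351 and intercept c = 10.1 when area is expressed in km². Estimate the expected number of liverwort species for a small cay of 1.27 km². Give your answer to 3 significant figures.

11.0

S = 10.1 × 1.27^0.351
ln S = ln 10.1 + 0.351 × ln 1.27 = 2.3125 + 0.351 × 0.2390 = 2.3964
S = e^2.3964 ≈ 10.98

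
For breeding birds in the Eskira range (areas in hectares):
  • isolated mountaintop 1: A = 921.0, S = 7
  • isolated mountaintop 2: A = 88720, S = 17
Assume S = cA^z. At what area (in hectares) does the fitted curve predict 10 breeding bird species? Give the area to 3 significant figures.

5780 hectares

z = ln(17/7) / ln(88720/921) = 0.8873 / 4.5678 = 0.1943
c = 7 / 921^0.1943 = 7 / 3.765 = 1.859
A = (10/1.859)^(1/0.1943) ⇒ ln A = ln(5.379)/0.1943 = 8.6616
A = e^8.6616 ≈ 5777 hectares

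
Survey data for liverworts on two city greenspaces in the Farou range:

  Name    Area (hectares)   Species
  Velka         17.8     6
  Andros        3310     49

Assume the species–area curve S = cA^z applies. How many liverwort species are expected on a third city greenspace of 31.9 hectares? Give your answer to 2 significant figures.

z = ln(49/6) / ln(3310/17.8) = 2.1001 / 5.2255 = 0.4019
c = 6 / 17.8^0.4019 = 6 / 3.181 = 1.886
S₃ = 1.886 × 31.9^0.4019 = 1.886 × 4.021 ≈ 7.585

7.6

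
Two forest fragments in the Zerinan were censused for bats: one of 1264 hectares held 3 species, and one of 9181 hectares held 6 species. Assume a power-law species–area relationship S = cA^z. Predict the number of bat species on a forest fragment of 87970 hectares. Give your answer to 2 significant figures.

13

z = ln(6/3) / ln(9181/1264) = 0.6931 / 1.9829 = 0.3496
c = 3 / 1264^0.3496 = 3 / 12.14 = 0.2471
S₃ = 0.2471 × 87970^0.3496 = 0.2471 × 53.5 ≈ 13.22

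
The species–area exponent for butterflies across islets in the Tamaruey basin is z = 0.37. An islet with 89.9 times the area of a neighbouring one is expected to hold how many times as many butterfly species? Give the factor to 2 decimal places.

5.28

S₂/S₁ = (A₂/A₁)^z = 89.9^0.37
ln(S₂/S₁) = 0.37 × ln 89.9 = 0.37 × 4.4987 = 1.6645
S₂/S₁ = e^1.6645 ≈ 5.283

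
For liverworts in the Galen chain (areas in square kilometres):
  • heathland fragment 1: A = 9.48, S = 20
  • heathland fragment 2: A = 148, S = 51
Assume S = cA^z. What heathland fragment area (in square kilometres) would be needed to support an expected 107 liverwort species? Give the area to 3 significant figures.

1300 square kilometres

z = ln(51/20) / ln(148/9.48) = 0.9361 / 2.7480 = 0.3406
c = 20 / 9.48^0.3406 = 20 / 2.152 = 9.296
A = (107/9.296)^(1/0.3406) ⇒ ln A = ln(11.51)/0.3406 = 7.1725
A = e^7.1725 ≈ 1303 square kilometres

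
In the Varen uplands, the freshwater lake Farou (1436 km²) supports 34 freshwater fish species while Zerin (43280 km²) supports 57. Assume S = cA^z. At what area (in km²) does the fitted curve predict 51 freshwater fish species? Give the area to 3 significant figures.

z = ln(57/34) / ln(43280/1436) = 0.5167 / 3.4058 = 0.1517
c = 34 / 1436^0.1517 = 34 / 3.013 = 11.29
A = (51/11.29)^(1/0.1517) ⇒ ln A = ln(4.519)/0.1517 = 9.9423
A = e^9.9423 ≈ 20791 km²

20800 km²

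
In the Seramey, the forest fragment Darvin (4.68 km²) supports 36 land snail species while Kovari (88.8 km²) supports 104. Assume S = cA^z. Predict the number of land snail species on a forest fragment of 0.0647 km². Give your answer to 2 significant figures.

z = ln(104/36) / ln(88.8/4.68) = 1.0609 / 2.9431 = 0.3605
c = 36 / 4.68^0.3605 = 36 / 1.744 = 20.64
S₃ = 20.64 × 0.0647^0.3605 = 20.64 × 0.3727 ≈ 7.693

7.7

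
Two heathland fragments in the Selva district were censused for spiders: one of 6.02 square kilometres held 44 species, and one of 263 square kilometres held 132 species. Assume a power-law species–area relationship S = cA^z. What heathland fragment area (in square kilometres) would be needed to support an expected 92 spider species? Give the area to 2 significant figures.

z = ln(132/44) / ln(263/6.02) = 1.0986 / 3.7771 = 0.2909
c = 44 / 6.02^0.2909 = 44 / 1.686 = 26.1
A = (92/26.1)^(1/0.2909) ⇒ ln A = ln(3.524)/0.2909 = 4.3310
A = e^4.3310 ≈ 76.02 square kilometres

76 square kilometres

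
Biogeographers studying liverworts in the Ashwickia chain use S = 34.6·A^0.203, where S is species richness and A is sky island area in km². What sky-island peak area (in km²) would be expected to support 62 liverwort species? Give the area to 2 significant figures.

18 km²

62 = 34.6 × A^0.203  ⇒  A^0.203 = 62/34.6 = 1.792
ln A = ln(1.792) / 0.203 = 0.5833 / 0.203 = 2.8733
A = e^2.8733 ≈ 17.7 km²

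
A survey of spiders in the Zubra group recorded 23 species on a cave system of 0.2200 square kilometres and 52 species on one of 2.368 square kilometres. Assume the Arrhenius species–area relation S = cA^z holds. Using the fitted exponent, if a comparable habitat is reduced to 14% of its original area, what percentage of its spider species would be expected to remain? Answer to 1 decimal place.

z = ln(52/23) / ln(2.368/0.22) = 0.8157 / 2.3762 = 0.3433
S_new/S_old = (A_new/A_old)^z = 0.14^0.3433 = exp(0.3433 × -1.9661) = 0.5092

50.9%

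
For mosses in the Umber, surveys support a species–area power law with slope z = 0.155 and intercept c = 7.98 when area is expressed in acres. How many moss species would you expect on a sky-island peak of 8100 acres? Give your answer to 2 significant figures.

S = 7.98 × 8100^0.155 = 7.98 × 4.035 ≈ 32.2

32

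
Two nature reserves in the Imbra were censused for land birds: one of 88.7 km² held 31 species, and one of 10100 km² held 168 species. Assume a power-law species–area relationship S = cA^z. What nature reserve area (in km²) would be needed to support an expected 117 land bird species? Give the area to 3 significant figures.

3670 km²

z = ln(168/31) / ln(10100/88.7) = 1.6900 / 4.7350 = 0.3569
c = 31 / 88.7^0.3569 = 31 / 4.957 = 6.254
A = (117/6.254)^(1/0.3569) ⇒ ln A = ln(18.71)/0.3569 = 8.2066
A = e^8.2066 ≈ 3665 km²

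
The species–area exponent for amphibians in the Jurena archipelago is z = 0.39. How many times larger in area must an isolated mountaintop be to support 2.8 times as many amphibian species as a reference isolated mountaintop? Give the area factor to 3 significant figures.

(A₂/A₁)^0.39 = 2.8, so A₂/A₁ = 2.8^(1/0.39) = 2.8^2.564
ln(A₂/A₁) = ln 2.8 / 0.39 = 1.0296 / 0.39 = 2.6400
A₂/A₁ = e^2.6400 ≈ 14.01

14.0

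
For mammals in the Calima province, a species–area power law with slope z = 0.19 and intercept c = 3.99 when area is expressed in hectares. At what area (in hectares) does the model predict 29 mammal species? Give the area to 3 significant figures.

29 = 3.99 × A^0.19  ⇒  A^0.19 = 29/3.99 = 7.268
ln A = ln(7.268) / 0.19 = 1.9835 / 0.19 = 10.4395
A = e^10.4395 ≈ 34183 hectares

34200 hectares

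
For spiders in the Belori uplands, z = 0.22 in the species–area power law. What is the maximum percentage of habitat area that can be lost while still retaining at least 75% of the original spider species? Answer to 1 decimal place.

73.0%

Need (A_new/A_old)^0.22 = 0.75, so A_new/A_old = 0.75^(1/0.22) = 0.75^4.545
ln(A_new/A_old) = ln 0.75 / 0.22 = -0.2877 / 0.22 = -1.3076
A_new/A_old = e^-1.3076 ≈ 0.2705
Fraction that can be lost = 1 − 0.2705 = 0.7295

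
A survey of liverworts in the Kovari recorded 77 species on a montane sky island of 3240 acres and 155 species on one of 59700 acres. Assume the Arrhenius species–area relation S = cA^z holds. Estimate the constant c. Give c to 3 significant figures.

z = ln(S₂/S₁) / ln(A₂/A₁) = ln(155/77) / ln(59700/3240) = 0.6996 / 2.9138 = 0.2401
c = S₁ / A₁^z = 77 / 3240^0.2401 = 77 / 6.965 = 11.06

11.1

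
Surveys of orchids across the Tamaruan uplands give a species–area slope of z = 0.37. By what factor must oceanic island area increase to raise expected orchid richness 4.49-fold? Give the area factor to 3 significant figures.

(A₂/A₁)^0.37 = 4.49, so A₂/A₁ = 4.49^(1/0.37) = 4.49^2.703
ln(A₂/A₁) = ln 4.49 / 0.37 = 1.5019 / 0.37 = 4.0591
A₂/A₁ = e^4.0591 ≈ 57.92

57.9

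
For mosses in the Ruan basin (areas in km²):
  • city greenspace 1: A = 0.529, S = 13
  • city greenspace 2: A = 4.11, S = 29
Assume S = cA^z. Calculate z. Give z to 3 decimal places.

0.391

Taking logs: ln S = ln c + z ln A, so z = (ln S₂ − ln S₁)/(ln A₂ − ln A₁).
z = ln(29/13) / ln(4.11/0.529) = ln(2.231) / ln(7.769) = 0.8023 / 2.0502 = 0.3914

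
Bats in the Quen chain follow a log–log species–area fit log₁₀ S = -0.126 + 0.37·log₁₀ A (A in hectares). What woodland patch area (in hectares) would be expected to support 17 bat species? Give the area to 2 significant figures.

17 = 0.7482 × A^0.37  ⇒  A^0.37 = 17/0.7482 = 22.72
ln A = ln(22.72) / 0.37 = 3.1233 / 0.37 = 8.4415
A = e^8.4415 ≈ 4635 hectares

4600 hectares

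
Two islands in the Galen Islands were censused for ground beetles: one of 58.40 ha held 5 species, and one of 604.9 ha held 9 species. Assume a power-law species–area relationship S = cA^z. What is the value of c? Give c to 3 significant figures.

z = ln(S₂/S₁) / ln(A₂/A₁) = ln(9/5) / ln(604.9/58.4) = 0.5878 / 2.3377 = 0.2514
c = S₁ / A₁^z = 5 / 58.4^0.2514 = 5 / 2.781 = 1.798

1.80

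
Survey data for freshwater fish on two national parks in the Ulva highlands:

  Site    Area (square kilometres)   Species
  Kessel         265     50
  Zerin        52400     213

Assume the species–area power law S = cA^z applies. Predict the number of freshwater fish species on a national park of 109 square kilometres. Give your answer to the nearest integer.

z = ln(213/50) / ln(52400/265) = 1.4493 / 5.2869 = 0.2741
c = 50 / 265^0.2741 = 50 / 4.616 = 10.83
S₃ = 10.83 × 109^0.2741 = 10.83 × 3.618 ≈ 39.19

39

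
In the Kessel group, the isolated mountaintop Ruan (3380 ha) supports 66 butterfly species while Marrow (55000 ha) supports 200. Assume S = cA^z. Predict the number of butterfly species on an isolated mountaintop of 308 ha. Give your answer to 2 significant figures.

z = ln(200/66) / ln(55000/3380) = 1.1087 / 2.7895 = 0.3974
c = 66 / 3380^0.3974 = 66 / 25.27 = 2.612
S₃ = 2.612 × 308^0.3974 = 2.612 × 9.751 ≈ 25.47

25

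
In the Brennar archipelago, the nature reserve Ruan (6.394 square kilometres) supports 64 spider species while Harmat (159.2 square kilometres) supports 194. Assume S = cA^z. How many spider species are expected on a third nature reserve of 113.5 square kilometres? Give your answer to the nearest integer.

173

z = ln(194/64) / ln(159.2/6.394) = 1.1090 / 3.2148 = 0.3450
c = 64 / 6.394^0.3450 = 64 / 1.897 = 33.75
S₃ = 33.75 × 113.5^0.3450 = 33.75 × 5.116 ≈ 172.6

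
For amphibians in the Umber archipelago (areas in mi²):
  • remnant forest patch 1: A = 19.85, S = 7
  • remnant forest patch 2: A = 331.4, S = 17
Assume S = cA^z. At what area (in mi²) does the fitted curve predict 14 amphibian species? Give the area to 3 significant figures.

z = ln(17/7) / ln(331.4/19.85) = 0.8873 / 2.8151 = 0.3152
c = 7 / 19.85^0.3152 = 7 / 2.565 = 2.729
A = (14/2.729)^(1/0.3152) ⇒ ln A = ln(5.129)/0.3152 = 5.1873
A = e^5.1873 ≈ 179 mi²

179 mi²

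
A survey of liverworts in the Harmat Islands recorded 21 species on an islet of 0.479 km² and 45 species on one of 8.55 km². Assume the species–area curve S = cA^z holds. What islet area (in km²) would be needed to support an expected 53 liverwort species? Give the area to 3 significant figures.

z = ln(45/21) / ln(8.55/0.479) = 0.7621 / 2.8820 = 0.2644
c = 21 / 0.479^0.2644 = 21 / 0.8231 = 25.51
A = (53/25.51)^(1/0.2644) ⇒ ln A = ln(2.077)/0.2644 = 2.7647
A = e^2.7647 ≈ 15.87 km²

15.9 km²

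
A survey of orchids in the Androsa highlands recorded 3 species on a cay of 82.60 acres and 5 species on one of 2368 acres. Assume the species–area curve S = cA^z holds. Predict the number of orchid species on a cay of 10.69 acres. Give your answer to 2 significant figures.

z = ln(5/3) / ln(2368/82.6) = 0.5108 / 3.3558 = 0.1522
c = 3 / 82.6^0.1522 = 3 / 1.958 = 1.532
S₃ = 1.532 × 10.69^0.1522 = 1.532 × 1.434 ≈ 2.198

2.2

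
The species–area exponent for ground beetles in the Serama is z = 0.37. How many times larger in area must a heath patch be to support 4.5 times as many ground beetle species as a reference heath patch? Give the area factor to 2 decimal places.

58.27

(A₂/A₁)^0.37 = 4.5, so A₂/A₁ = 4.5^(1/0.37) = 4.5^2.703
ln(A₂/A₁) = ln 4.5 / 0.37 = 1.5041 / 0.37 = 4.0651
A₂/A₁ = e^4.0651 ≈ 58.27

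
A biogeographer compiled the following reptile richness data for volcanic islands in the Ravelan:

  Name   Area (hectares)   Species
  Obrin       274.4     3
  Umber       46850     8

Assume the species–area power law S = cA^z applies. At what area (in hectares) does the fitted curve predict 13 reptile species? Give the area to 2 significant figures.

z = ln(8/3) / ln(46850/274.4) = 0.9808 / 5.1401 = 0.1908
c = 3 / 274.4^0.1908 = 3 / 2.919 = 1.028
A = (13/1.028)^(1/0.1908) ⇒ ln A = ln(12.65)/0.1908 = 13.2991
A = e^13.2991 ≈ 596629 hectares

600000 hectares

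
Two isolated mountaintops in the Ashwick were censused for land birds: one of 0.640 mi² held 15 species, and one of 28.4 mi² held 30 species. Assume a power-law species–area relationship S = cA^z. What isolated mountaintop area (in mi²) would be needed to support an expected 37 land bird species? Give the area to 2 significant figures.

89 mi²

z = ln(30/15) / ln(28.4/0.64) = 0.6931 / 3.7927 = 0.1828
c = 15 / 0.64^0.1828 = 15 / 0.9217 = 16.27
A = (37/16.27)^(1/0.1828) ⇒ ln A = ln(2.273)/0.1828 = 4.4939
A = e^4.4939 ≈ 89.47 mi²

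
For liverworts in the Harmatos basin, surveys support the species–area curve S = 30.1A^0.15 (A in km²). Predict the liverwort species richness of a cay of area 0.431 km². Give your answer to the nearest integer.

27

S = 30.1 × 0.431^0.15 = 30.1 × 0.8814 ≈ 26.53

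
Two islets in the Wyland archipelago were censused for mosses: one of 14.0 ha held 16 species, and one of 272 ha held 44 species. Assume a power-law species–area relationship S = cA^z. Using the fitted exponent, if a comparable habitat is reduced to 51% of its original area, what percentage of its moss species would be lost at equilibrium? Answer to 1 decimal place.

z = ln(44/16) / ln(272/14) = 1.0116 / 2.9667 = 0.3410
S_new/S_old = (A_new/A_old)^z = 0.51^0.3410 = exp(0.3410 × -0.6733) = 0.7949
Fraction lost = 1 − 0.7949 = 0.2051

20.5%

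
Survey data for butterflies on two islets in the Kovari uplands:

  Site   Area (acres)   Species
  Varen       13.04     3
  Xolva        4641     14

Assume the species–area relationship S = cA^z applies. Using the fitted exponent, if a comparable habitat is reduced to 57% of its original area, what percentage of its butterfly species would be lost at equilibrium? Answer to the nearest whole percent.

z = ln(14/3) / ln(4641/13.04) = 1.5404 / 5.8747 = 0.2622
S_new/S_old = (A_new/A_old)^z = 0.57^0.2622 = exp(0.2622 × -0.5621) = 0.863
Fraction lost = 1 − 0.863 = 0.137

14%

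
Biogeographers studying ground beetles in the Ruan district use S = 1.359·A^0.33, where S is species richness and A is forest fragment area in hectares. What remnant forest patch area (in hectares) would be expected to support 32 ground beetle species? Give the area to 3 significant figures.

14400 hectares

32 = 1.359 × A^0.33  ⇒  A^0.33 = 32/1.359 = 23.55
ln A = ln(23.55) / 0.33 = 3.1590 / 0.33 = 9.5727
A = e^9.5727 ≈ 14367 hectares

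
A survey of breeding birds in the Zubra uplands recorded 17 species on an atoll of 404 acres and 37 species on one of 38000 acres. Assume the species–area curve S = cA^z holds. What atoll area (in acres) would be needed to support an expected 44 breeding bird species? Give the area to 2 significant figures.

z = ln(37/17) / ln(38000/404) = 0.7777 / 4.5439 = 0.1712
c = 17 / 404^0.1712 = 17 / 2.793 = 6.086
A = (44/6.086)^(1/0.1712) ⇒ ln A = ln(7.229)/0.1712 = 11.5577
A = e^11.5577 ≈ 104582 acres

100000 acres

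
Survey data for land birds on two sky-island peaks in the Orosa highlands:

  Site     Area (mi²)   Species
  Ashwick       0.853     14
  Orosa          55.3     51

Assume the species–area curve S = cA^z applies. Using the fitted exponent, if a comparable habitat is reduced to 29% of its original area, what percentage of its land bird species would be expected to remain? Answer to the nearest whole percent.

z = ln(51/14) / ln(55.3/0.853) = 1.2928 / 4.1718 = 0.3099
S_new/S_old = (A_new/A_old)^z = 0.29^0.3099 = exp(0.3099 × -1.2379) = 0.6814

68%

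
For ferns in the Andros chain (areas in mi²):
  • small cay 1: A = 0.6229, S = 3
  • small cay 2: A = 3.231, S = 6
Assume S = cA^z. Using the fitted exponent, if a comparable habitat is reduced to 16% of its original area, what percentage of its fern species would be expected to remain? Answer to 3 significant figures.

46.2%

z = ln(6/3) / ln(3.231/0.6229) = 0.6931 / 1.6462 = 0.4211
S_new/S_old = (A_new/A_old)^z = 0.16^0.4211 = exp(0.4211 × -1.8326) = 0.4623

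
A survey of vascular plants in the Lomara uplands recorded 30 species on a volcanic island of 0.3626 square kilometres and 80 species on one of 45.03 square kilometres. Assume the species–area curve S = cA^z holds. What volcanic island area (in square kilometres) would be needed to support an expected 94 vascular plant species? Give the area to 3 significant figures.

99.5 square kilometres

z = ln(80/30) / ln(45.03/0.3626) = 0.9808 / 4.8218 = 0.2034
c = 30 / 0.3626^0.2034 = 30 / 0.8135 = 36.88
A = (94/36.88)^(1/0.2034) ⇒ ln A = ln(2.549)/0.2034 = 4.6001
A = e^4.6001 ≈ 99.5 square kilometres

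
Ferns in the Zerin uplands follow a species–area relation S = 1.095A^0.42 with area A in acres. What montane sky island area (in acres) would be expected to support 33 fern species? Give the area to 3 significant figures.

3320 acres

33 = 1.095 × A^0.42  ⇒  A^0.42 = 33/1.095 = 30.14
ln A = ln(30.14) / 0.42 = 3.4058 / 0.42 = 8.1089
A = e^8.1089 ≈ 3324 acres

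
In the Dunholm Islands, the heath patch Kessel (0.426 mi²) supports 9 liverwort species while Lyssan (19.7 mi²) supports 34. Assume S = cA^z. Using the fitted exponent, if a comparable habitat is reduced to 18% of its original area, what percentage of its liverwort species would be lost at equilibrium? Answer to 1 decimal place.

z = ln(34/9) / ln(19.7/0.426) = 1.3291 / 3.8339 = 0.3467
S_new/S_old = (A_new/A_old)^z = 0.18^0.3467 = exp(0.3467 × -1.7148) = 0.5518
Fraction lost = 1 − 0.5518 = 0.4482

44.8%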